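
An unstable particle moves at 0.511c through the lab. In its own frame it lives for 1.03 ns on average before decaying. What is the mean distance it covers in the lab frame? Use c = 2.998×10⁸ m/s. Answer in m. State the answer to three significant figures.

0.184 m

γ = 1/√(1 − β²) = 1/√(1 − 0.261121) = 1/√0.738879 = 1/0.859581 = 1.1634.
Lab-frame lifetime: Δt = γτ = 1.1634 × 1.03 ns = 1.1983 ns.
Distance: d = vΔt = 0.511 × 2.998×10⁸ m/s × 1.1983×10^-9 s = 0.184 m.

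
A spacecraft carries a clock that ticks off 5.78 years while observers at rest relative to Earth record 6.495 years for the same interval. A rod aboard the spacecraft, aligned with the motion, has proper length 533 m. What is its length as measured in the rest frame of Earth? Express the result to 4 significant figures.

γ = Δt/Δτ = 6.495/5.78 = 1.1237.
L = L₀/γ = 533/1.1237 = 474.3 m.

474.3 m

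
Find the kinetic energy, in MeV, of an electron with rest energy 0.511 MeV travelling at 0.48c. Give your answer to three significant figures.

With β = 0.48, γ = 1/√(1 − 0.48²) = 1/√0.7696 = 1.1399.
Kinetic energy: K = (γ − 1)mc² = (1.1399 − 1) × 0.511 MeV = 0.1399 × 0.511 = 0.0715 MeV.

0.0715 MeV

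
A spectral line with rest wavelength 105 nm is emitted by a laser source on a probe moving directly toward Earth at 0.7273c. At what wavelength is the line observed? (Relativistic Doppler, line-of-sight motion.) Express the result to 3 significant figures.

Relativistic Doppler for wavelength: λ_obs = λ_src · √((1−β)/(1+β)).
With β = 0.7273: factor = √(0.2727/1.7273) = 0.39734.
λ_obs = 105 × 0.39734 = 41.7 nm.

41.7 nm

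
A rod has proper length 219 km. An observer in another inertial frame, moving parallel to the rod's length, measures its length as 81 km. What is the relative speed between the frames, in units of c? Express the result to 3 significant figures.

Length contraction gives γ = L₀/L = 219/81 = 2.7037.
β = √(1 − 1/γ²) = √0.863201 = 0.929.

0.929c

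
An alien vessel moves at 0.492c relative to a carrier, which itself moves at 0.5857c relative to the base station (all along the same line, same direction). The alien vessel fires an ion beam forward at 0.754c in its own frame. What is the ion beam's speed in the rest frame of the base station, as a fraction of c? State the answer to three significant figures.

0.975c

Compose velocities in two stages. Stage 1 (into S'): u₁ = (0.754+0.492)/(1+0.754×0.492) = 0.90885.
Stage 2 (into S): u = (0.90885+0.5857)/(1+0.90885×0.5857) = 0.97536, so the speed is 0.975c.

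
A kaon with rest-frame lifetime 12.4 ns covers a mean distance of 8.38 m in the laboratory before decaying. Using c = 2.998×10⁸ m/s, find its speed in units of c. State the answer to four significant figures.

d = βγcτ ⇒ βγ = d/(cτ) = 8.380 m / (3.71752 m) = 2.2542.
β = (βγ)/√(1+(βγ)²) = 2.2542/√6.08142 = 0.9141.

0.9141c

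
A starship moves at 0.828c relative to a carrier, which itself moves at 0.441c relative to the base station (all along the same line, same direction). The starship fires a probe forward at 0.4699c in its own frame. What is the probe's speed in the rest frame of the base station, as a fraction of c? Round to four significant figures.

First combine the probe and starship (S''→S'): u₁ = (0.4699 + 0.828)/(1 + 0.4699×0.828) = 1.2979/1.3890772 = 0.93436.
Then combine with the carrier (S'→S): u = (0.93436 + 0.441)/(1 + 0.93436×0.441) = 1.37536/1.41205276 = 0.97401.

0.9740c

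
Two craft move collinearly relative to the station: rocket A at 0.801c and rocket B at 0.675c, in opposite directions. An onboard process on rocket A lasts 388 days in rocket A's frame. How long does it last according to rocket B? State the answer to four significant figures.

1353 days

The velocity of rocket A relative to rocket B is (0.801 + 0.675)c / (1 + 0.801×0.675) = 0.95802c; relative speed 0.95802c.
At |u| = 0.95802c, γ = (1 − 0.917802)^(−1/2) = 3.4879.
Rocket A's interval is proper; time dilation gives Δt_B = γΔτ = 3.4879 × 388 days = 1353 days.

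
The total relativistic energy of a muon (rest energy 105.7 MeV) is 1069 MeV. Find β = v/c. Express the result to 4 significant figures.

γ = E/(mc²) = 1069/105.7 = 10.114.
β = √(1 − 1/γ²) = √(1 − 0.00977584) = √0.99022416 = 0.9951.

0.9951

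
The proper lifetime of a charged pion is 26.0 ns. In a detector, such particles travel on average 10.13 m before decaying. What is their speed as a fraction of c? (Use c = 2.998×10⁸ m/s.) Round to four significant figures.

0.7925c

d = βγcτ ⇒ βγ = d/(cτ) = 10.13 m / (7.7948 m) = 1.2996.
β = (βγ)/√(1+(βγ)²) = 1.2996/√2.68896 = 0.7925.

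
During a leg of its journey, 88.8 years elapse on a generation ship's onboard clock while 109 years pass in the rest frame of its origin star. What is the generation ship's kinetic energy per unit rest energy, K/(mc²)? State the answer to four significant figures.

From Δt = γΔτ: γ = 109/88.8 = 1.22748.
Since K = (γ−1)mc², K/(mc²) = 1.22748 − 1 = 0.2275.

0.2275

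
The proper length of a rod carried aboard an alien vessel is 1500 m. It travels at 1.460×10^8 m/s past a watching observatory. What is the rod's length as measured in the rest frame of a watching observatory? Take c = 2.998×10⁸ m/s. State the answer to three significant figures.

1310 m

β = v/c = (1.460×10^8 m/s)/(2.998×10⁸ m/s) = 0.486991.
Lorentz factor: γ = (1 − 0.2371602)^(−1/2) = 1.1449.
Along the direction of motion the measured length is L₀/γ = 1500/1.1449 = 1310 m.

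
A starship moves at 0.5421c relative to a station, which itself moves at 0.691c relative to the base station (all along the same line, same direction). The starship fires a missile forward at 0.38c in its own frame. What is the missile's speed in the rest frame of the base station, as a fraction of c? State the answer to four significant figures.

Apply u = (u'+v)/(1+u'v) twice. Missile in the station frame: (0.38+0.5421)/(1+0.38·0.5421) = 0.9221/1.205998 = 0.76459c.
That velocity, transformed to the rest frame of the base station: (0.76459+0.691)/(1+0.76459·0.691) = 1.45559/1.52833169 = 0.9524c.

0.9524c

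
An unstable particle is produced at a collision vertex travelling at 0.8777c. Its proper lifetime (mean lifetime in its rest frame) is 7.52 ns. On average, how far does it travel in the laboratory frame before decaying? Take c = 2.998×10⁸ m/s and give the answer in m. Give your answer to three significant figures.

With β = 0.8777, γ = 1/√(1 − 0.8777²) = 1/√0.22964271 = 2.0868.
Lab-frame lifetime: Δt = γτ = 2.0868 × 7.52 ns = 15.693 ns.
Distance: d = vΔt = 0.8777 × 2.998×10⁸ m/s × 1.5693×10^-8 s = 4.13 m.

4.13 m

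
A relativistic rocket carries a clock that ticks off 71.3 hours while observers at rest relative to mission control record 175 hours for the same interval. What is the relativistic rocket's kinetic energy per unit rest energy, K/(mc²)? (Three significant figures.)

From Δt = γΔτ: γ = 175/71.3 = 2.45442.
K/(mc²) = γ − 1 = 2.45442 − 1 = 1.45.

1.45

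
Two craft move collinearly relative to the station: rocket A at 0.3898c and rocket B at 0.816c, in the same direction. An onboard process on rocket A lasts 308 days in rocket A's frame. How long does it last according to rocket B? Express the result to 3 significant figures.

The velocity of rocket A relative to rocket B is (0.3898 − 0.816)c / (1 − 0.3898×0.816) = −0.625c; relative speed 0.625c.
γ for this relative speed: γ = 1/√(1 − 0.390625) = 1.281.
The clock on rocket A records proper time, so rocket B measures Δt = γΔτ = 1.281 × 308 = 395 days.

395 days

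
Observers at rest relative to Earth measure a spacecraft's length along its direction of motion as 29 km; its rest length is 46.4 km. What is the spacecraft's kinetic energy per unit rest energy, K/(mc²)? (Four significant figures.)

Length contraction gives γ = L₀/L = 46.4/29 = 1.6.
Since K = (γ−1)mc², K/(mc²) = 1.6 − 1 = 0.6000.

0.6000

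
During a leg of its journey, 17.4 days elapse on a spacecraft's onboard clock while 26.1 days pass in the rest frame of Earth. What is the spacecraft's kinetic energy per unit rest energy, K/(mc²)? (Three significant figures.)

γ = Δt/Δτ = 26.1/17.4 = 1.5.
K/(mc²) = γ − 1 = 1.5 − 1 = 0.500.

0.500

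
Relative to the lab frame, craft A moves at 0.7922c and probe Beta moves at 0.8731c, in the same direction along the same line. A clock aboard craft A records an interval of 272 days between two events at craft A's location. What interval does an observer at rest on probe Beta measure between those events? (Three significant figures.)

The velocity of craft A relative to probe Beta is (0.7922 − 0.8731)c / (1 − 0.7922×0.8731) = −0.26238c; relative speed 0.26238c.
γ for this relative speed: γ = 1/√(1 − 0.0688433) = 1.0363.
Craft A's interval is proper; time dilation gives Δt_B = γΔτ = 1.0363 × 272 days = 282 days.

282 days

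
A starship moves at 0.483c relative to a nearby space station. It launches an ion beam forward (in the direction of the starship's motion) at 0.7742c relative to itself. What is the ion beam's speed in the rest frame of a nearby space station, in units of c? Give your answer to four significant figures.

0.9150c

Relativistic velocity addition: u = (u' + v)/(1 + u'v/c²), with u' = 0.7742c and v = 0.483c.
Numerator: 0.7742 + 0.483 = 1.2572. Denominator: 1 + (0.7742)(0.483) = 1.3739386.
u = 1.2572/1.3739386 = 0.91503, so the speed is 0.9150c.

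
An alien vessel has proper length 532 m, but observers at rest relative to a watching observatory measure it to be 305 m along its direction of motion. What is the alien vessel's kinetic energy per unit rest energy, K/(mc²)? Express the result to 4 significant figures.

Length contraction gives γ = L₀/L = 532/305 = 1.74426.
K/(mc²) = γ − 1 = 1.74426 − 1 = 0.7443.

0.7443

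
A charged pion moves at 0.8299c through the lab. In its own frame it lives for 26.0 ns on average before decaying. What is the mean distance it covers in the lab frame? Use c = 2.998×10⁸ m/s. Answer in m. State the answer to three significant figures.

γ = 1/√(1 − β²) = 1/√(1 − 0.68873401) = 1/√0.31126599 = 1/0.557912 = 1.7924.
Lab-frame lifetime: Δt = γτ = 1.7924 × 26.0 ns = 46.602 ns.
Distance: d = vΔt = 0.8299 × 2.998×10⁸ m/s × 4.6602×10^-8 s = 11.6 m.

11.6 m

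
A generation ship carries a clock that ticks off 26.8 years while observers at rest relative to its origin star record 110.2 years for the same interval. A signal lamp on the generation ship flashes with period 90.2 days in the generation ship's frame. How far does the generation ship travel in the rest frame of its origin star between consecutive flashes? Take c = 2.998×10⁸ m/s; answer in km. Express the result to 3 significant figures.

9.32×10^12 km

From Δt = γΔτ: γ = 110.2/26.8 = 4.11194.
β = √(1 − 1/γ²) = 0.96998. Lab-frame period = γτ = 4.11194×90.2 days = 370.9 days. Distance = βc × γτ = 0.96998 × 2.998×10⁸ m/s × 32045760 s = 9.3189×10^15 m = 9.32×10^12 km.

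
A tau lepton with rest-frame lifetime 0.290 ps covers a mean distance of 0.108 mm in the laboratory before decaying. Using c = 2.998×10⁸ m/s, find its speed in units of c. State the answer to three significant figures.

Let x = d/(cτ) = 1.080×10^-4 m / (2.998×10⁸ m/s × 2.900×10^-13 s) = 1.2422. Since d = βγcτ, x = βγ = β/√(1−β²).
Solving: β² = x²/(1+x²) = 1.54306/2.54306 = 0.606773, so β = 0.779.

0.779c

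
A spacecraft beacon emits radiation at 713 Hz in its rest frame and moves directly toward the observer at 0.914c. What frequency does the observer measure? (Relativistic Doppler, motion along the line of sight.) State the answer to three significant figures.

3360 Hz

Relativistic Doppler (source moving toward): f_obs = f_src · √((1+β)/(1−β)).
With β = 0.914: factor = √(1.914/0.086) = 4.7176.
f_obs = 713 × 4.7176 = 3360 Hz.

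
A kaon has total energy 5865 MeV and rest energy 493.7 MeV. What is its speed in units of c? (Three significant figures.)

γ = E/(mc²) = 5865/493.7 = 11.88.
β = √(1 − 1/γ²) = √(1 − 0.00708544) = √0.99291456 = 0.996.

0.996c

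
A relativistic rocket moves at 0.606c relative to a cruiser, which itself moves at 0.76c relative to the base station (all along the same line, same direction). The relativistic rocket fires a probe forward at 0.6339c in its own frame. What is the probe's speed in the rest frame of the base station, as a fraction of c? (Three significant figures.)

First combine the probe and relativistic rocket (S''→S'): u₁ = (0.6339 + 0.606)/(1 + 0.6339×0.606) = 1.2399/1.3841434 = 0.89579.
Then combine with the cruiser (S'→S): u = (0.89579 + 0.76)/(1 + 0.89579×0.76) = 1.65579/1.6808004 = 0.98512.

0.985c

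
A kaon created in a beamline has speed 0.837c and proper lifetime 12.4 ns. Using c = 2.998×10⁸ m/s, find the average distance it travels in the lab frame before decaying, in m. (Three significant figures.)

5.69 m

β² = 0.700569, so γ = 1/√0.299431 = 1.8275.
Lab-frame lifetime: Δt = γτ = 1.8275 × 12.4 ns = 22.661 ns.
Distance: d = vΔt = 0.837 × 2.998×10⁸ m/s × 2.2661×10^-8 s = 5.69 m.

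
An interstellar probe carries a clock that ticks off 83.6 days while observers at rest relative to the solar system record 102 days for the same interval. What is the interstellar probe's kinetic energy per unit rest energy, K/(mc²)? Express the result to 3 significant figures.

0.220

From Δt = γΔτ: γ = 102/83.6 = 1.2201.
K/(mc²) = γ − 1 = 1.2201 − 1 = 0.220.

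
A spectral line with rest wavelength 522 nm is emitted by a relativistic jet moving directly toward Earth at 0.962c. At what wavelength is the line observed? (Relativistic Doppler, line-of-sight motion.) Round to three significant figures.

Relativistic Doppler for wavelength: λ_obs = λ_src · √((1−β)/(1+β)).
With β = 0.962: factor = √(0.038/1.962) = 0.13917.
λ_obs = 522 × 0.13917 = 72.6 nm.

72.6 nm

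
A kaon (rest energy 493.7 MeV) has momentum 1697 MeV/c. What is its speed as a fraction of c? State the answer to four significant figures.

0.9602c

pc/(mc²) = 1697/493.7 = 3.4373 = βγ = β/√(1−β²).
So β² = x²/(1 + x²) with x = 3.4373: x² = 11.815, β² = 11.815/12.815 = 0.921966, β = 0.9602.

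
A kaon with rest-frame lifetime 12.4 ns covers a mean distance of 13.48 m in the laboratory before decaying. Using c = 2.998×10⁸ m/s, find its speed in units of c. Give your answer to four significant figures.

0.9640c

Lab distance = (lab lifetime)·v = γτ·βc, so βγ = d/(cτ) = 13.48/(2.998×10⁸ × 1.240×10^-8) = 3.6261.
With βγ = 3.6261: γ² = 1 + (βγ)² = 14.1486, and β = (βγ)/γ = 3.6261/3.76146 = 0.9640.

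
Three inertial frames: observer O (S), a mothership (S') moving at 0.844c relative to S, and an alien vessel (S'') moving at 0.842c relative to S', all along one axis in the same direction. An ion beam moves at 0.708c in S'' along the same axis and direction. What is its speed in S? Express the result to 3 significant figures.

0.998c

Compose velocities in two stages. Stage 1 (into S'): u₁ = (0.708+0.842)/(1+0.708×0.842) = 0.9711.
Stage 2 (into S): u = (0.9711+0.844)/(1+0.9711×0.844) = 0.99752, so the speed is 0.998c.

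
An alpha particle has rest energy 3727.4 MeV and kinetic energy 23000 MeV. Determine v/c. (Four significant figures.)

0.9902

K = (γ−1)mc², so γ = 1 + 23000/3727.4 = 7.1705.
Then v/c = √(1 − γ⁻²) = √(1 − 0.0194492) = √0.9805508 = 0.9902.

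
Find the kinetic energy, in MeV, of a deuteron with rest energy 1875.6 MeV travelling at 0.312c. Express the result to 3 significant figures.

With β = 0.312, γ = 1/√(1 − 0.312²) = 1/√0.902656 = 1.052541.
Kinetic energy: K = (γ − 1)mc² = (1.052541 − 1) × 1875.6 MeV = 0.052541 × 1875.6 = 98.5 MeV.

98.5 MeV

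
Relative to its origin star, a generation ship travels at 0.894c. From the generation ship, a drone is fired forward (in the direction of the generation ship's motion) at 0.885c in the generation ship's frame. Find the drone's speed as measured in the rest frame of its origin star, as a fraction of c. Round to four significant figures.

0.9932c

In units of c, u = (u' + v)/(1 + u'v) with u' = 0.885 and v = 0.894.
Numerator: 0.885 + 0.894 = 1.779. Denominator: 1 + (0.885)(0.894) = 1.79119.
u = 1.779/1.79119 = 0.99319, so the speed is 0.9932c.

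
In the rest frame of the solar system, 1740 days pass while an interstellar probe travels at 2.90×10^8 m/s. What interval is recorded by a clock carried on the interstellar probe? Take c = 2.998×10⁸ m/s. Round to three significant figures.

441 days

β = v/c = (2.90×10^8 m/s)/(2.998×10⁸ m/s) = 0.967312.
γ = 1/√(1 − β²) = 1/√(1 − 0.9356925) = 1/√0.06430749 = 1/0.253589 = 3.9434.
The moving clock records proper time: Δτ = Δt/γ = 1740/3.9434 = 441 days.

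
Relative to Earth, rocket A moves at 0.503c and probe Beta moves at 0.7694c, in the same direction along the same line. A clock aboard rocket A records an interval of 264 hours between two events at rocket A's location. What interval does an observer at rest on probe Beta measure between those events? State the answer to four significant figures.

The velocity of rocket A relative to probe Beta is (0.503 − 0.7694)c / (1 − 0.503×0.7694) = −0.43459c; relative speed 0.43459c.
At |u| = 0.43459c, γ = (1 − 0.188868)^(−1/2) = 1.1103.
The clock on rocket A records proper time, so probe Beta measures Δt = γΔτ = 1.1103 × 264 = 293.1 hours.

293.1 hours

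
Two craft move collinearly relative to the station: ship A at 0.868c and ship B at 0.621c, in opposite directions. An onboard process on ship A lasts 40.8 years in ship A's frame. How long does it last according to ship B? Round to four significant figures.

Transform ship A's velocity into ship B's frame: (0.868 + 0.621)/(1 + 0.868·0.621) = 1.489/1.539028, so the relative speed is 0.96749c.
γ for this relative speed: γ = 1/√(1 − 0.936037) = 3.954.
Ship A's interval is proper; time dilation gives Δt_B = γΔτ = 3.954 × 40.8 years = 161.3 years.

161.3 years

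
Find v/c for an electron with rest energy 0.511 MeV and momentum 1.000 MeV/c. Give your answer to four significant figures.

0.8905

pc/(mc²) = 1.000/0.511 = 1.9569 = βγ = β/√(1−β²).
So β² = x²/(1 + x²) with x = 1.9569: x² = 3.82946, β² = 3.82946/4.82946 = 0.792938, β = 0.8905.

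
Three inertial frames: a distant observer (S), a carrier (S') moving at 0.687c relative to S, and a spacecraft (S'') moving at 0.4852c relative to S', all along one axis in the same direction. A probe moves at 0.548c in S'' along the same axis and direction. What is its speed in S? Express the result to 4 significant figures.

Compose velocities in two stages. Stage 1 (into S'): u₁ = (0.548+0.4852)/(1+0.548×0.4852) = 0.81618.
Stage 2 (into S): u = (0.81618+0.687)/(1+0.81618×0.687) = 0.96314, so the speed is 0.9631c.

0.9631c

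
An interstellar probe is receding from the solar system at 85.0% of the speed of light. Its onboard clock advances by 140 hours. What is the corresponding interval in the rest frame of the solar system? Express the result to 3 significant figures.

266 hours

β² = 0.7225, so γ = 1/√0.2775 = 1.8983.
Time dilation: Δt = γ·Δτ = 1.8983 × 140 = 266 hours.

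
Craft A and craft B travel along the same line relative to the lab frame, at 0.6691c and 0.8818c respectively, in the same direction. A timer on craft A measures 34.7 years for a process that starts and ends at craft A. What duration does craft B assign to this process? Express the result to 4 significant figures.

40.59 years

Transform craft A's velocity into craft B's frame: (0.6691 − 0.8818)/(1 − 0.6691·0.8818) = −0.2127/0.40998762, so the relative speed is 0.5188c.
γ for this relative speed: γ = 1/√(1 − 0.269153) = 1.1697.
The clock on craft A records proper time, so craft B measures Δt = γΔτ = 1.1697 × 34.7 = 40.59 years.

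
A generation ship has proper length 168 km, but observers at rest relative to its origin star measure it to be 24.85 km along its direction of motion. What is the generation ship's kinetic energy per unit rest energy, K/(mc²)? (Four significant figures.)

γ = L₀/L = 168/24.85 = 6.76056.
K/(mc²) = γ − 1 = 6.76056 − 1 = 5.761.

5.761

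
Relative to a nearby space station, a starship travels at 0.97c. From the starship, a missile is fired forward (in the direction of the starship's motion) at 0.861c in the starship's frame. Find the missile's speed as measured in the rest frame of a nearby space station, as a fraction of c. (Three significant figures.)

In units of c, u = (u' + v)/(1 + u'v) with u' = 0.861 and v = 0.97.
Numerator: 0.861 + 0.97 = 1.831. Denominator: 1 + (0.861)(0.97) = 1.83517.
u = 1.831/1.83517 = 0.99773, so the speed is 0.998c.

0.998c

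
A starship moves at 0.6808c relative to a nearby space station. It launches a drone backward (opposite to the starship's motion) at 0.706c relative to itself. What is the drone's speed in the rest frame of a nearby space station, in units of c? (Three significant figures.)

0.0485c

In units of c, u = (u' + v)/(1 + u'v) with u' = −0.706 and v = 0.6808.
Numerator: −0.706 + 0.6808 = −0.0252. Denominator: 1 + (−0.706)(0.6808) = 0.5193552.
u = −0.0252/0.5193552 = −0.048522, so the speed is 0.0485c.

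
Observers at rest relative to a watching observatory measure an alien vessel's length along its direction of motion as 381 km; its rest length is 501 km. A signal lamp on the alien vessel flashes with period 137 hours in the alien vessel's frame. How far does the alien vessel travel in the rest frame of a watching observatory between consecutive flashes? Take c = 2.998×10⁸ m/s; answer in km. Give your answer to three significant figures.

Length contraction gives γ = L₀/L = 501/381 = 1.31496.
β = √(1 − 1/γ²) = 0.64936. Lab-frame period = γτ = 1.31496×137 hours = 180.15 hours. Distance = βc × γτ = 0.64936 × 2.998×10⁸ m/s × 648540 s = 1.2626×10^14 m = 1.26×10^11 km.

1.26×10^11 km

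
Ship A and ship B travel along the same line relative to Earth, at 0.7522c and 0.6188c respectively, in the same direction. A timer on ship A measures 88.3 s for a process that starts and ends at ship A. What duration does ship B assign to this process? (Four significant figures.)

91.19 s

The velocity of ship A relative to ship B is (0.7522 − 0.6188)c / (1 − 0.7522×0.6188) = 0.24956c; relative speed 0.24956c.
At |u| = 0.24956c, γ = (1 − 0.0622802)^(−1/2) = 1.0327.
Ship A's interval is proper; time dilation gives Δt_B = γΔτ = 1.0327 × 88.3 s = 91.19 s.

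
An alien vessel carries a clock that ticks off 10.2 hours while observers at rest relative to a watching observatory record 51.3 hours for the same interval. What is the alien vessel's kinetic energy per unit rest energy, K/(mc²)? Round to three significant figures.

4.03

γ = Δt/Δτ = 51.3/10.2 = 5.02941.
K/(mc²) = γ − 1 = 5.02941 − 1 = 4.03.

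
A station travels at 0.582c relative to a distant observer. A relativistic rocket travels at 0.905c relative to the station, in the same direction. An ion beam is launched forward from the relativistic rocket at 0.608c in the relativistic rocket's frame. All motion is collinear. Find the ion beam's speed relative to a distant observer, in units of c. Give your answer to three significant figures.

0.994c

First combine the ion beam and relativistic rocket (S''→S'): u₁ = (0.608 + 0.905)/(1 + 0.608×0.905) = 1.513/1.55024 = 0.97598.
Then combine with the station (S'→S): u = (0.97598 + 0.582)/(1 + 0.97598×0.582) = 1.55798/1.56802036 = 0.9936.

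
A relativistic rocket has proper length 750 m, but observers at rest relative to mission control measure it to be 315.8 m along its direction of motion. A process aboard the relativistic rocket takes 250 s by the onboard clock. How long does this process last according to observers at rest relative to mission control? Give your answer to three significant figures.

594 s

γ = L₀/L = 750/315.8 = 2.37492.
Δt = γΔτ = 2.37492 × 250 = 594 s.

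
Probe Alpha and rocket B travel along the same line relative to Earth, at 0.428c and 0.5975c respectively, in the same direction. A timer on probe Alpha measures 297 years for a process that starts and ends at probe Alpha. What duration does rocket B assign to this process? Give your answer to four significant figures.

Speed of probe Alpha in rocket B's frame: u = (v_A − v_B)/(1 − v_A v_B/c²) = (0.428 − 0.5975)/(1 − 0.428×0.5975) = −0.1695/0.74427 = −0.22774; |u| = 0.22774c.
At |u| = 0.22774c, γ = (1 − 0.0518655)^(−1/2) = 1.027.
The clock on probe Alpha records proper time, so rocket B measures Δt = γΔτ = 1.027 × 297 = 305.0 years.

305.0 years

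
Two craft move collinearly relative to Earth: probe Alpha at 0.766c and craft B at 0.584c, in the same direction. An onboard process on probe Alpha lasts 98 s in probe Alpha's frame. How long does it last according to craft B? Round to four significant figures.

103.8 s

Speed of probe Alpha in craft B's frame: u = (v_A − v_B)/(1 − v_A v_B/c²) = (0.766 − 0.584)/(1 − 0.766×0.584) = 0.182/0.552656 = 0.32932; |u| = 0.32932c.
At |u| = 0.32932c, γ = (1 − 0.108452)^(−1/2) = 1.0591.
The clock on probe Alpha records proper time, so craft B measures Δt = γΔτ = 1.0591 × 98 = 103.8 s.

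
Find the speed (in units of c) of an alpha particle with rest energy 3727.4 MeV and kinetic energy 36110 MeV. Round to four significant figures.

K = (γ−1)mc², so γ = 1 + 36110/3727.4 = 10.688.
Then v/c = √(1 − γ⁻²) = √(1 − 0.00875401) = √0.99124599 = 0.9956.

0.9956c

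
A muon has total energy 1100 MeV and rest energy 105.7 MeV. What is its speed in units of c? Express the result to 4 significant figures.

Total energy E = γmc² gives γ = 1100/105.7 = 10.407.
Hence β = √(1 − 1/γ²) = √(1 − 0.00923313) = √0.99076687 = 0.9954.

0.9954c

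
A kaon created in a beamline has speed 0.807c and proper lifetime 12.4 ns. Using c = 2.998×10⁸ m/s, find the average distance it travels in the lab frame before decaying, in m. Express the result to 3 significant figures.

5.08 m

γ = 1/√(1 − β²) = 1/√(1 − 0.651249) = 1/√0.348751 = 1/0.590551 = 1.6933.
Lab-frame lifetime: Δt = γτ = 1.6933 × 12.4 ns = 20.997 ns.
Distance: d = vΔt = 0.807 × 2.998×10⁸ m/s × 2.0997×10^-8 s = 5.08 m.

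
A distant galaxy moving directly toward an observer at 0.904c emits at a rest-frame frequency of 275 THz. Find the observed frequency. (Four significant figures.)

Relativistic Doppler (source moving toward): f_obs = f_src · √((1+β)/(1−β)).
With β = 0.904: factor = √(1.904/0.096) = 4.4535.
f_obs = 275 × 4.4535 = 1225 THz.

1225 THz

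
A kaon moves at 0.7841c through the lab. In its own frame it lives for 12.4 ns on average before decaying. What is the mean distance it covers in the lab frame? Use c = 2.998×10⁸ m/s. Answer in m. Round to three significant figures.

4.70 m

β² = 0.61481281, so γ = 1/√0.38518719 = 1.6113.
Lab-frame lifetime: Δt = γτ = 1.6113 × 12.4 ns = 19.98 ns.
Distance: d = vΔt = 0.7841 × 2.998×10⁸ m/s × 1.9980×10^-8 s = 4.70 m.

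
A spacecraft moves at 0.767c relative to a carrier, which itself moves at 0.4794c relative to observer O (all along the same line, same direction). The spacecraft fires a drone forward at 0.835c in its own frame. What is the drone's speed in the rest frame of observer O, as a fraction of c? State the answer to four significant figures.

Compose velocities in two stages. Stage 1 (into S'): u₁ = (0.835+0.767)/(1+0.835×0.767) = 0.97656.
Stage 2 (into S): u = (0.97656+0.4794)/(1+0.97656×0.4794) = 0.99169, so the speed is 0.9917c.

0.9917c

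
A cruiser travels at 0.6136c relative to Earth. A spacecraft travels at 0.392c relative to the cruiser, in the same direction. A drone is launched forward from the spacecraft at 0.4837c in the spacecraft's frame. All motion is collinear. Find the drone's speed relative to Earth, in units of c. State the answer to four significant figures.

0.9298c

Compose velocities in two stages. Stage 1 (into S'): u₁ = (0.4837+0.392)/(1+0.4837×0.392) = 0.73612.
Stage 2 (into S): u = (0.73612+0.6136)/(1+0.73612×0.6136) = 0.92976, so the speed is 0.9298c.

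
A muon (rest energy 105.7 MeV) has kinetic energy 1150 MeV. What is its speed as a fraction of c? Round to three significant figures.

K = (γ−1)mc², so γ = 1 + 1150/105.7 = 11.88.
Then v/c = √(1 − γ⁻²) = √(1 − 0.00708544) = √0.99291456 = 0.996.

0.996c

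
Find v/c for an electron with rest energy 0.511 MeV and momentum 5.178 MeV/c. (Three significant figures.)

βγ = pc/(mc²) = 5.178/0.511 = 10.133.
Since γ² = 1 + (βγ)² = 103.678, γ = √103.678 = 10.1822, and β = (βγ)/γ = 10.133/10.1822 = 0.995.

0.995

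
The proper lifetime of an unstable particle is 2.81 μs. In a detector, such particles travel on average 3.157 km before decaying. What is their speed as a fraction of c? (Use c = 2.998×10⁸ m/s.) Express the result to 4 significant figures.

0.9662c

d = βγcτ ⇒ βγ = d/(cτ) = 3157 m / (842.438 m) = 3.7475.
β = (βγ)/√(1+(βγ)²) = 3.7475/√15.0438 = 0.9662.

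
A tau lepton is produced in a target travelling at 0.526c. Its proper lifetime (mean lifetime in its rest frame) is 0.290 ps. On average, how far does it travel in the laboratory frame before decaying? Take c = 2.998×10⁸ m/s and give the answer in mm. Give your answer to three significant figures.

γ = 1/√(1 − β²) = 1/√(1 − 0.276676) = 1/√0.723324 = 1/0.850485 = 1.1758.
Lab-frame lifetime: Δt = γτ = 1.1758 × 0.290 ps = 0.34098 ps.
Distance: d = vΔt = 0.526 × 2.998×10⁸ m/s × 3.4098×10^-13 s = 5.38×10^-5 m = 0.0538 mm.

0.0538 mm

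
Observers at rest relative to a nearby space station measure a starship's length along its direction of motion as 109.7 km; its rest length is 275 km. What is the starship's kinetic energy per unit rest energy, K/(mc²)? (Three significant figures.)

From L = L₀/γ: γ = 275/109.7 = 2.50684.
K/(mc²) = γ − 1 = 2.50684 − 1 = 1.51.

1.51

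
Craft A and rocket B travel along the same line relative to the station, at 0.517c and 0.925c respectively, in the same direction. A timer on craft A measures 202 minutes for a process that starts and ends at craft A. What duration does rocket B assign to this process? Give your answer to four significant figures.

The velocity of craft A relative to rocket B is (0.517 − 0.925)c / (1 − 0.517×0.925) = −0.78195c; relative speed 0.78195c.
At |u| = 0.78195c, γ = (1 − 0.611446)^(−1/2) = 1.6043.
The clock on craft A records proper time, so rocket B measures Δt = γΔτ = 1.6043 × 202 = 324.1 minutes.

324.1 minutes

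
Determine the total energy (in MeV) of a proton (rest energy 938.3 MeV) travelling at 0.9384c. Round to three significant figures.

2720 MeV

β² = 0.88059456, so γ = 1/√0.11940544 = 2.8939.
Total energy: E = γmc² = 2.8939 × 938.3 MeV = 2720 MeV.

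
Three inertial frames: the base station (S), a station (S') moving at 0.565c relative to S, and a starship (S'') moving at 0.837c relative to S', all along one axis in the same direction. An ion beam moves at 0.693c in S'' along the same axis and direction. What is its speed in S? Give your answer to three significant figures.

0.991c

Apply u = (u'+v)/(1+u'v) twice. Ion beam in the station frame: (0.693+0.837)/(1+0.693·0.837) = 1.53/1.580041 = 0.96833c.
That velocity, transformed to the rest frame of the base station: (0.96833+0.565)/(1+0.96833·0.565) = 1.53333/1.54710645 = 0.9911c.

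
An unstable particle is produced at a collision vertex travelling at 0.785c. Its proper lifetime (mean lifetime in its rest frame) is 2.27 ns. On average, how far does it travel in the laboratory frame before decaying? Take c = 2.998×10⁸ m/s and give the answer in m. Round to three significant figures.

γ = 1/√(1 − β²) = 1/√(1 − 0.616225) = 1/√0.383775 = 1/0.619496 = 1.6142.
Lab-frame lifetime: Δt = γτ = 1.6142 × 2.27 ns = 3.6642 ns.
Distance: d = vΔt = 0.785 × 2.998×10⁸ m/s × 3.6642×10^-9 s = 0.862 m.

0.862 m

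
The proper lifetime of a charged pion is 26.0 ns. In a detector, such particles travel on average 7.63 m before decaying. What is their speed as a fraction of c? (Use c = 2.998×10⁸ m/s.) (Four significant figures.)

d = βγcτ ⇒ βγ = d/(cτ) = 7.630 m / (7.7948 m) = 0.97886.
β = (βγ)/√(1+(βγ)²) = 0.97886/√1.958167 = 0.6995.

0.6995c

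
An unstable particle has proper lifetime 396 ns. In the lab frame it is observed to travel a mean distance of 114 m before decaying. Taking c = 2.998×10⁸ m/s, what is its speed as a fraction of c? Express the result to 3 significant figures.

0.693c

Lab distance = (lab lifetime)·v = γτ·βc, so βγ = d/(cτ) = 114.0/(2.998×10⁸ × 3.960×10^-7) = 0.96024.
With βγ = 0.96024: γ² = 1 + (βγ)² = 1.922061, and β = (βγ)/γ = 0.96024/1.38638 = 0.693.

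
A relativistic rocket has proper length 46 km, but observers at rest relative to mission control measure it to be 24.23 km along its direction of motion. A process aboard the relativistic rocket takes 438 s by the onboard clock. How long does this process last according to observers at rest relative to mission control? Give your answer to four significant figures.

From L = L₀/γ: γ = 46/24.23 = 1.89847.
Δt = γΔτ = 1.89847 × 438 = 831.5 s.

831.5 s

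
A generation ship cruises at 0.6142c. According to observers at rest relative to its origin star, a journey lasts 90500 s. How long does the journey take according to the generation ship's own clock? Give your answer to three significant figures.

Lorentz factor: γ = (1 − 0.37724164)^(−1/2) = 1.2672.
The moving clock records proper time: Δτ = Δt/γ = 90500/1.2672 = 71400 s.

71400 s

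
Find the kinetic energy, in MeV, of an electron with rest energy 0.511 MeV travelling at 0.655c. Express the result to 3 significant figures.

With β = 0.655, γ = 1/√(1 − 0.655²) = 1/√0.570975 = 1.3234.
Kinetic energy: K = (γ − 1)mc² = (1.3234 − 1) × 0.511 MeV = 0.3234 × 0.511 = 0.165 MeV.

0.165 MeV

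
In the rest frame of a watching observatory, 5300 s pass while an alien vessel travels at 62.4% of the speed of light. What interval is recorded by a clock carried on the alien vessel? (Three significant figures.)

4140 s

β² = 0.389376, so γ = 1/√0.610624 = 1.2797.
The moving clock records proper time: Δτ = Δt/γ = 5300/1.2797 = 4140 s.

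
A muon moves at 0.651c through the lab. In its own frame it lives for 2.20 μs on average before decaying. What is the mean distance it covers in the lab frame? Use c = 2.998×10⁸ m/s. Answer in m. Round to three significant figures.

β² = 0.423801, so γ = 1/√0.576199 = 1.3174.
Lab-frame lifetime: Δt = γτ = 1.3174 × 2.20 μs = 2.8983 μs.
Distance: d = vΔt = 0.651 × 2.998×10⁸ m/s × 2.8983×10^-6 s = 566 m.

566 m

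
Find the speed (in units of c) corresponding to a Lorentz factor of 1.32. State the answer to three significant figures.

0.653c

β = √(1 − 1/γ²) = √(1 − 1/1.7424) = √0.426079 = 0.653.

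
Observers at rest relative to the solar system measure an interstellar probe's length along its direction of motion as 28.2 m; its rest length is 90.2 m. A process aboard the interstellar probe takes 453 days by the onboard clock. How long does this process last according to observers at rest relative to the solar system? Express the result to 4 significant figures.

1449 days

Length contraction gives γ = L₀/L = 90.2/28.2 = 3.19858.
Δt = γΔτ = 3.19858 × 453 = 1449 days.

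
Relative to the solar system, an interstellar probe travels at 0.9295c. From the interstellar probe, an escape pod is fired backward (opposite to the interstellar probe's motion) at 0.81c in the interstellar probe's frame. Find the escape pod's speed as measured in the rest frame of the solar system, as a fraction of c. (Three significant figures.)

Relativistic velocity addition: u = (u' + v)/(1 + u'v/c²), with u' = −0.81c and v = 0.9295c.
Numerator: −0.81 + 0.9295 = 0.1195. Denominator: 1 + (−0.81)(0.9295) = 0.247105.
u = 0.1195/0.247105 = 0.4836, so the speed is 0.484c.

0.484c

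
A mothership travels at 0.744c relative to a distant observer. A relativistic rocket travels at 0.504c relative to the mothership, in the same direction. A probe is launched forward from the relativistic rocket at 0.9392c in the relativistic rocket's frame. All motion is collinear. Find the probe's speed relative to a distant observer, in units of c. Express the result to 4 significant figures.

0.9970c

Apply u = (u'+v)/(1+u'v) twice. Probe in the mothership frame: (0.9392+0.504)/(1+0.9392·0.504) = 1.4432/1.4733568 = 0.97953c.
That velocity, transformed to the rest frame of a distant observer: (0.97953+0.744)/(1+0.97953·0.744) = 1.72353/1.72877032 = 0.99697c.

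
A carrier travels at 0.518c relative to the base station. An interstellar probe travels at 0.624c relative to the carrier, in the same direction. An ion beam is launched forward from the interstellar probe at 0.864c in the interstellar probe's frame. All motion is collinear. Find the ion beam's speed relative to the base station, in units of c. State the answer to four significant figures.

Compose velocities in two stages. Stage 1 (into S'): u₁ = (0.864+0.624)/(1+0.864×0.624) = 0.96678.
Stage 2 (into S): u = (0.96678+0.518)/(1+0.96678×0.518) = 0.98933, so the speed is 0.9893c.

0.9893c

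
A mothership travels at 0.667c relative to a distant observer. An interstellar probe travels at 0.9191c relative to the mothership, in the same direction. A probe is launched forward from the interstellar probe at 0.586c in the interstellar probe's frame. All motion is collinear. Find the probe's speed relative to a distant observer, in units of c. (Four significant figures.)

0.9956c

First combine the probe and interstellar probe (S''→S'): u₁ = (0.586 + 0.9191)/(1 + 0.586×0.9191) = 1.5051/1.5385926 = 0.97823.
Then combine with the mothership (S'→S): u = (0.97823 + 0.667)/(1 + 0.97823×0.667) = 1.64523/1.65247941 = 0.99561.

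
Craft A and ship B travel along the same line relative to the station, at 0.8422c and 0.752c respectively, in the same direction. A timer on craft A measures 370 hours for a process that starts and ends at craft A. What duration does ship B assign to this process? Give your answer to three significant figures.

The velocity of craft A relative to ship B is (0.8422 − 0.752)c / (1 − 0.8422×0.752) = 0.246c; relative speed 0.246c.
γ for this relative speed: γ = 1/√(1 − 0.060516) = 1.0317.
The clock on craft A records proper time, so ship B measures Δt = γΔτ = 1.0317 × 370 = 382 hours.

382 hours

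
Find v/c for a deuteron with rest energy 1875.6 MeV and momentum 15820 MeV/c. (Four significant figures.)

pc/(mc²) = 15820/1875.6 = 8.4346 = βγ = β/√(1−β²).
So β² = x²/(1 + x²) with x = 8.4346: x² = 71.1425, β² = 71.1425/72.1425 = 0.986139, β = 0.9930.

0.9930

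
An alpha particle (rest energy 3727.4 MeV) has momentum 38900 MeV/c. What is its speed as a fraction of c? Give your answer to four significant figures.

0.9954c

pc/(mc²) = 38900/3727.4 = 10.436 = βγ = β/√(1−β²).
So β² = x²/(1 + x²) with x = 10.436: x² = 108.91, β² = 108.91/109.91 = 0.990902, β = 0.9954.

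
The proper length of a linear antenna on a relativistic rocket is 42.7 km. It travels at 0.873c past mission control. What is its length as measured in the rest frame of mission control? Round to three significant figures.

20.8 km

γ = 1/√(1 − β²) = 1/√(1 − 0.762129) = 1/√0.237871 = 1/0.48772 = 2.0504.
Along the direction of motion the measured length is L₀/γ = 42.7/2.0504 = 20.8 km.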